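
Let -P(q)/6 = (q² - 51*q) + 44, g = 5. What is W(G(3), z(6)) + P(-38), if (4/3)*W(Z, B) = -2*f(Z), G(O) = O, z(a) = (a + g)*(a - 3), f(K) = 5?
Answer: -41127/2 ≈ -20564.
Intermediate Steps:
z(a) = (-3 + a)*(5 + a) (z(a) = (a + 5)*(a - 3) = (5 + a)*(-3 + a) = (-3 + a)*(5 + a))
W(Z, B) = -15/2 (W(Z, B) = 3*(-2*5)/4 = (¾)*(-10) = -15/2)
P(q) = -264 - 6*q² + 306*q (P(q) = -6*((q² - 51*q) + 44) = -6*(44 + q² - 51*q) = -264 - 6*q² + 306*q)
W(G(3), z(6)) + P(-38) = -15/2 + (-264 - 6*(-38)² + 306*(-38)) = -15/2 + (-264 - 6*1444 - 11628) = -15/2 + (-264 - 8664 - 11628) = -15/2 - 20556 = -41127/2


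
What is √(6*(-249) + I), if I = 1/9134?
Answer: I*√124644345130/9134 ≈ 38.652*I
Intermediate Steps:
I = 1/9134 ≈ 0.00010948
√(6*(-249) + I) = √(6*(-249) + 1/9134) = √(-1494 + 1/9134) = √(-13646195/9134) = I*√124644345130/9134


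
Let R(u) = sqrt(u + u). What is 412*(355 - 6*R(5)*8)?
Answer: 146260 - 19776*sqrt(10) ≈ 83723.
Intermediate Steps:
R(u) = sqrt(2)*sqrt(u) (R(u) = sqrt(2*u) = sqrt(2)*sqrt(u))
412*(355 - 6*R(5)*8) = 412*(355 - 6*sqrt(2)*sqrt(5)*8) = 412*(355 - 6*sqrt(10)*8) = 412*(355 - 48*sqrt(10)) = 146260 - 19776*sqrt(10)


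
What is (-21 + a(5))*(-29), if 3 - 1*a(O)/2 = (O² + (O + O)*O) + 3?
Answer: 4959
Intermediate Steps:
a(O) = -6*O² (a(O) = 6 - 2*((O² + (O + O)*O) + 3) = 6 - 2*((O² + (2*O)*O) + 3) = 6 - 2*((O² + 2*O²) + 3) = 6 - 2*(3*O² + 3) = 6 - 2*(3 + 3*O²) = 6 + (-6 - 6*O²) = -6*O²)
(-21 + a(5))*(-29) = (-21 - 6*5²)*(-29) = (-21 - 6*25)*(-29) = (-21 - 150)*(-29) = -171*(-29) = 4959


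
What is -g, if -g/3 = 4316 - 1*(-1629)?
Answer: 17835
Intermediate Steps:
g = -17835 (g = -3*(4316 - 1*(-1629)) = -3*(4316 + 1629) = -3*5945 = -17835)
-g = -1*(-17835) = 17835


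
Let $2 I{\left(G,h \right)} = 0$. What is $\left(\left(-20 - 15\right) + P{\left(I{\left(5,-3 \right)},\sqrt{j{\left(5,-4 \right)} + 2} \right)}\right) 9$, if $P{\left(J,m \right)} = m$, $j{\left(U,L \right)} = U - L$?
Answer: $-315 + 9 \sqrt{11} \approx -285.15$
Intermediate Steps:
$I{\left(G,h \right)} = 0$ ($I{\left(G,h \right)} = \frac{1}{2} \cdot 0 = 0$)
$\left(\left(-20 - 15\right) + P{\left(I{\left(5,-3 \right)},\sqrt{j{\left(5,-4 \right)} + 2} \right)}\right) 9 = \left(\left(-20 - 15\right) + \sqrt{\left(5 - -4\right) + 2}\right) 9 = \left(-35 + \sqrt{\left(5 + 4\right) + 2}\right) 9 = \left(-35 + \sqrt{9 + 2}\right) 9 = \left(-35 + \sqrt{11}\right) 9 = -315 + 9 \sqrt{11}$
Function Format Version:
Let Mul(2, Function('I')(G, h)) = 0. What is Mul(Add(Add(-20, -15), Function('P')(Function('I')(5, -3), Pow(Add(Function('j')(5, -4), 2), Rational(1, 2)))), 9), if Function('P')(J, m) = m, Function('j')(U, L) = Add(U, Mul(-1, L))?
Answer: Add(-315, Mul(9, Pow(11, Rational(1, 2)))) ≈ -285.15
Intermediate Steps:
Function('I')(G, h) = 0 (Function('I')(G, h) = Mul(Rational(1, 2), 0) = 0)
Mul(Add(Add(-20, -15), Function('P')(Function('I')(5, -3), Pow(Add(Function('j')(5, -4), 2), Rational(1, 2)))), 9) = Mul(Add(Add(-20, -15), Pow(Add(Add(5, Mul(-1, -4)), 2), Rational(1, 2))), 9) = Mul(Add(-35, Pow(Add(Add(5, 4), 2), Rational(1, 2))), 9) = Mul(Add(-35, Pow(Add(9, 2), Rational(1, 2))), 9) = Mul(Add(-35, Pow(11, Rational(1, 2))), 9) = Add(-315, Mul(9, Pow(11, Rational(1, 2))))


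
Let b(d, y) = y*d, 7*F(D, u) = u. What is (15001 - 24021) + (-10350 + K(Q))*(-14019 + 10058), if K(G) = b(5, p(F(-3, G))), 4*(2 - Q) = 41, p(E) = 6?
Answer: 40868500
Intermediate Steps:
F(D, u) = u/7
Q = -33/4 (Q = 2 - ¼*41 = 2 - 41/4 = -33/4 ≈ -8.2500)
b(d, y) = d*y
K(G) = 30 (K(G) = 5*6 = 30)
(15001 - 24021) + (-10350 + K(Q))*(-14019 + 10058) = (15001 - 24021) + (-10350 + 30)*(-14019 + 10058) = -9020 - 10320*(-3961) = -9020 + 40877520 = 40868500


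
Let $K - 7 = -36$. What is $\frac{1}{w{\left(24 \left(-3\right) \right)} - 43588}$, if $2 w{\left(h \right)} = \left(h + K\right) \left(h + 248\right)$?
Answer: $- \frac{1}{52476} \approx -1.9056 \cdot 10^{-5}$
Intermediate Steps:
$K = -29$ ($K = 7 - 36 = -29$)
$w{\left(h \right)} = \frac{\left(-29 + h\right) \left(248 + h\right)}{2}$ ($w{\left(h \right)} = \frac{\left(h - 29\right) \left(h + 248\right)}{2} = \frac{\left(-29 + h\right) \left(248 + h\right)}{2}$)
$\frac{1}{w{\left(24 \left(-3\right) \right)} - 43588} = \frac{1}{\left(-3596 + \frac{\left(24 \left(-3\right)\right)^{2}}{2} + \frac{219 \cdot 24 \left(-3\right)}{2}\right) - 43588} = \frac{1}{\left(-3596 + \frac{\left(-72\right)^{2}}{2} + \frac{219}{2} \left(-72\right)\right) - 43588} = \frac{1}{\left(-3596 + \frac{1}{2} \cdot 5184 - 7884\right) - 43588} = \frac{1}{\left(-3596 + 2592 - 7884\right) - 43588} = \frac{1}{-8888 - 43588} = \frac{1}{-52476} = - \frac{1}{52476}$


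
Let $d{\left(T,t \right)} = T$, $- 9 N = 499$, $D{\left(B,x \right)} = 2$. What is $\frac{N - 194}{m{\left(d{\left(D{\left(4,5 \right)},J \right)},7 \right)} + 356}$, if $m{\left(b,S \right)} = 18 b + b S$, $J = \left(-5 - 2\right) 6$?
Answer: $- \frac{2245}{3654} \approx -0.6144$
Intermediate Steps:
$J = -42$ ($J = \left(-7\right) 6 = -42$)
$N = - \frac{499}{9}$ ($N = \left(- \frac{1}{9}\right) 499 = - \frac{499}{9} \approx -55.444$)
$m{\left(b,S \right)} = 18 b + S b$
$\frac{N - 194}{m{\left(d{\left(D{\left(4,5 \right)},J \right)},7 \right)} + 356} = \frac{- \frac{499}{9} - 194}{2 \left(18 + 7\right) + 356} = - \frac{2245}{9 \left(2 \cdot 25 + 356\right)} = - \frac{2245}{9 \left(50 + 356\right)} = - \frac{2245}{9 \cdot 406} = \left(- \frac{2245}{9}\right) \frac{1}{406} = - \frac{2245}{3654}$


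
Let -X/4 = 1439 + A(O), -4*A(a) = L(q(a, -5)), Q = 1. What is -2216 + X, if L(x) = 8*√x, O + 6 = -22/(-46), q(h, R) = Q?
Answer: -7964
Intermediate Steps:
q(h, R) = 1
O = -127/23 (O = -6 - 22/(-46) = -6 - 22*(-1/46) = -6 + 11/23 = -127/23 ≈ -5.5217)
A(a) = -2 (A(a) = -2*√1 = -2)
X = -5748 (X = -4*(1439 - 2) = -4*1437 = -5748)
-2216 + X = -2216 - 5748 = -7964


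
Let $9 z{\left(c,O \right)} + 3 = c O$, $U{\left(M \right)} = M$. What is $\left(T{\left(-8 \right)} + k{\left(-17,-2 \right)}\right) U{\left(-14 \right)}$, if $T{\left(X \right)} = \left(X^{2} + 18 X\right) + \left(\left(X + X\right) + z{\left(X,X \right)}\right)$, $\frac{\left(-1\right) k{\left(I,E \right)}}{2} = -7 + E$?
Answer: $\frac{8974}{9} \approx 997.11$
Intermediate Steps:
$k{\left(I,E \right)} = 14 - 2 E$ ($k{\left(I,E \right)} = - 2 \left(-7 + E\right) = 14 - 2 E$)
$z{\left(c,O \right)} = - \frac{1}{3} + \frac{O c}{9}$ ($z{\left(c,O \right)} = - \frac{1}{3} + \frac{c O}{9} = - \frac{1}{3} + \frac{O c}{9}$)
$T{\left(X \right)} = - \frac{1}{3} + 20 X + \frac{10 X^{2}}{9}$ ($T{\left(X \right)} = \left(X^{2} + 18 X\right) + \left(\left(X + X\right) + \left(- \frac{1}{3} + \frac{X X}{9}\right)\right) = \left(X^{2} + 18 X\right) + \left(2 X + \left(- \frac{1}{3} + \frac{X^{2}}{9}\right)\right) = \left(X^{2} + 18 X\right) + \left(- \frac{1}{3} + 2 X + \frac{X^{2}}{9}\right) = - \frac{1}{3} + 20 X + \frac{10 X^{2}}{9}$)
$\left(T{\left(-8 \right)} + k{\left(-17,-2 \right)}\right) U{\left(-14 \right)} = \left(\left(- \frac{1}{3} + 20 \left(-8\right) + \frac{10 \left(-8\right)^{2}}{9}\right) + \left(14 - -4\right)\right) \left(-14\right) = \left(\left(- \frac{1}{3} - 160 + \frac{10}{9} \cdot 64\right) + \left(14 + 4\right)\right) \left(-14\right) = \left(\left(- \frac{1}{3} - 160 + \frac{640}{9}\right) + 18\right) \left(-14\right) = \left(- \frac{803}{9} + 18\right) \left(-14\right) = \left(- \frac{641}{9}\right) \left(-14\right) = \frac{8974}{9}$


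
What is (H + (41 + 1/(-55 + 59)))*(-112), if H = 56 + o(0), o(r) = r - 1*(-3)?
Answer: -11228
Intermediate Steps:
o(r) = 3 + r (o(r) = r + 3 = 3 + r)
H = 59 (H = 56 + (3 + 0) = 56 + 3 = 59)
(H + (41 + 1/(-55 + 59)))*(-112) = (59 + (41 + 1/(-55 + 59)))*(-112) = (59 + (41 + 1/4))*(-112) = (59 + 165/4)*(-112) = (401/4)*(-112) = -11228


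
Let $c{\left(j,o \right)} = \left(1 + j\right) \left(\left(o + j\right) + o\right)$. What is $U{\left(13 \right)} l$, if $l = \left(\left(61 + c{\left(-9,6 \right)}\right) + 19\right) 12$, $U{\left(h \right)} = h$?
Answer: $8736$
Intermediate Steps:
$c{\left(j,o \right)} = \left(1 + j\right) \left(j + 2 o\right)$ ($c{\left(j,o \right)} = \left(1 + j\right) \left(\left(j + o\right) + o\right) = \left(1 + j\right) \left(j + 2 o\right)$)
$l = 672$ ($l = \left(\left(61 + \left(-9 + \left(-9\right)^{2} + 2 \cdot 6 + 2 \left(-9\right) 6\right)\right) + 19\right) 12 = \left(\left(61 + \left(-9 + 81 + 12 - 108\right)\right) + 19\right) 12 = \left(\left(61 - 24\right) + 19\right) 12 = \left(37 + 19\right) 12 = 56 \cdot 12 = 672$)
$U{\left(13 \right)} l = 13 \cdot 672 = 8736$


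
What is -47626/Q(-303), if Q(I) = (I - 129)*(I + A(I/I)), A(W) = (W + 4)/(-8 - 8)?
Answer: -47626/131031 ≈ -0.36347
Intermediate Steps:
A(W) = -¼ - W/16 (A(W) = (4 + W)/(-16) = (4 + W)*(-1/16) = -¼ - W/16)
Q(I) = (-129 + I)*(-5/16 + I) (Q(I) = (I - 129)*(I + (-¼ - I/(16*I))) = (-129 + I)*(I + (-¼ - 1/16*1)) = (-129 + I)*(I + (-¼ - 1/16)) = (-129 + I)*(I - 5/16) = (-129 + I)*(-5/16 + I))
-47626/Q(-303) = -47626/(645/16 + (-303)² - 2069/16*(-303)) = -47626/(645/16 + 91809 + 626907/16) = -47626/131031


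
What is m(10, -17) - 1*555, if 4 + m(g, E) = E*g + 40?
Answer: -689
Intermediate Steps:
m(g, E) = 36 + E*g (m(g, E) = -4 + (E*g + 40) = -4 + (40 + E*g) = 36 + E*g)
m(10, -17) - 1*555 = (36 - 17*10) - 1*555 = (36 - 170) - 555 = -134 - 555 = -689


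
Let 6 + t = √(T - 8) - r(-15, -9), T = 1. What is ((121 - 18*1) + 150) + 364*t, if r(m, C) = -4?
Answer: -475 + 364*I*√7 ≈ -475.0 + 963.05*I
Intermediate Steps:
t = -2 + I*√7 (t = -6 + (√(1 - 8) - 1*(-4)) = -6 + (√(-7) + 4) = -6 + (I*√7 + 4) = -6 + (4 + I*√7) = -2 + I*√7 ≈ -2.0 + 2.6458*I)
((121 - 18*1) + 150) + 364*t = ((121 - 18*1) + 150) + 364*(-2 + I*√7) = ((121 - 18) + 150) + (-728 + 364*I*√7) = (103 + 150) + (-728 + 364*I*√7) = 253 + (-728 + 364*I*√7) = -475 + 364*I*√7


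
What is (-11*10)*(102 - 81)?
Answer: -2310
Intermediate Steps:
(-11*10)*(102 - 81) = -110*21 = -2310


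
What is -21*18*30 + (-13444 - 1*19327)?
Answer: -44111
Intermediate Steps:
-21*18*30 + (-13444 - 1*19327) = -378*30 + (-13444 - 19327) = -11340 - 32771 = -44111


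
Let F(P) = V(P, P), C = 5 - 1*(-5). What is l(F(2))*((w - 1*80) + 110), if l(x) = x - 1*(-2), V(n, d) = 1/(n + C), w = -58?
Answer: -175/3 ≈ -58.333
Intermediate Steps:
C = 10 (C = 5 + 5 = 10)
V(n, d) = 1/(10 + n) (V(n, d) = 1/(n + 10) = 1/(10 + n))
F(P) = 1/(10 + P)
l(x) = 2 + x (l(x) = x + 2 = 2 + x)
l(F(2))*((w - 1*80) + 110) = (2 + 1/(10 + 2))*((-58 - 1*80) + 110) = (2 + 1/12)*((-58 - 80) + 110) = (2 + 1/12)*(-138 + 110) = (25/12)*(-28) = -175/3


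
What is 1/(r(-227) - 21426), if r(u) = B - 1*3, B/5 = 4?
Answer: -1/21409 ≈ -4.6709e-5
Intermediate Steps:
B = 20 (B = 5*4 = 20)
r(u) = 17 (r(u) = 20 - 1*3 = 20 - 3 = 17)
1/(r(-227) - 21426) = 1/(17 - 21426) = 1/(-21409) = -1/21409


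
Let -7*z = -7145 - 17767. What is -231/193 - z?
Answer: -4809633/1351 ≈ -3560.1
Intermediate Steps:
z = 24912/7 (z = -(-7145 - 17767)/7 = -⅐*(-24912) = 24912/7 ≈ 3558.9)
-231/193 - z = -231/193 - 1*24912/7 = -231*1/193 - 24912/7 = -231/193 - 24912/7 = -4809633/1351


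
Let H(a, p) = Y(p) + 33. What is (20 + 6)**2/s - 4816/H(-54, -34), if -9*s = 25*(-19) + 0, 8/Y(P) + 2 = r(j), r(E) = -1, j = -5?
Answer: -901308/6175 ≈ -145.96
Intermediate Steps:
Y(P) = -8/3 (Y(P) = 8/(-2 - 1) = 8/(-3) = 8*(-1/3) = -8/3)
H(a, p) = 91/3 (H(a, p) = -8/3 + 33 = 91/3)
s = 475/9 (s = -(25*(-19) + 0)/9 = -(-475 + 0)/9 = -1/9*(-475) = 475/9 ≈ 52.778)
(20 + 6)**2/s - 4816/H(-54, -34) = (20 + 6)**2/(475/9) - 4816/91/3 = 26**2*(9/475) - 4816*3/91 = 676*(9/475) - 2064/13 = 6084/475 - 2064/13 = -901308/6175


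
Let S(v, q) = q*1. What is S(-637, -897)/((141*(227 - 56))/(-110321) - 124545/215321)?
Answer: 7102573984259/6310511192 ≈ 1125.5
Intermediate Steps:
S(v, q) = q
S(-637, -897)/((141*(227 - 56))/(-110321) - 124545/215321) = -897/((141*(227 - 56))/(-110321) - 124545/215321) = -897/((141*171)*(-1/110321) - 124545*1/215321) = -897/(24111*(-1/110321) - 124545/215321) = -897/(-24111/110321 - 124545/215321) = -897/(-18931533576/23754428041) = -897*(-23754428041/18931533576) = 7102573984259/6310511192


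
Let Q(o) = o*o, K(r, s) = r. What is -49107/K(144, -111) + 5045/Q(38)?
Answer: -5848669/17328 ≈ -337.53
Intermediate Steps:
Q(o) = o**2
-49107/K(144, -111) + 5045/Q(38) = -49107/144 + 5045/(38**2) = -49107*1/144 + 5045/1444 = -16369/48 + 5045*(1/1444) = -16369/48 + 5045/1444 = -5848669/17328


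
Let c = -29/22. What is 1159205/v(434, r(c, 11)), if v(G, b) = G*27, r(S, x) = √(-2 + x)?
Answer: 1159205/11718 ≈ 98.925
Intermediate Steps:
c = -29/22 (c = -29*1/22 = -29/22 ≈ -1.3182)
v(G, b) = 27*G
1159205/v(434, r(c, 11)) = 1159205/((27*434)) = 1159205/11718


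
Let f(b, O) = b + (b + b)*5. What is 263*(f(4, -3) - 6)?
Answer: 9994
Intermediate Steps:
f(b, O) = 11*b (f(b, O) = b + (2*b)*5 = b + 10*b = 11*b)
263*(f(4, -3) - 6) = 263*(11*4 - 6) = 263*(44 - 6) = 263*38 = 9994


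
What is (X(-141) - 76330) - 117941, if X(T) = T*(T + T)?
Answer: -154509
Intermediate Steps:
X(T) = 2*T**2 (X(T) = T*(2*T) = 2*T**2)
(X(-141) - 76330) - 117941 = (2*(-141)**2 - 76330) - 117941 = (2*19881 - 76330) - 117941 = (39762 - 76330) - 117941 = -36568 - 117941 = -154509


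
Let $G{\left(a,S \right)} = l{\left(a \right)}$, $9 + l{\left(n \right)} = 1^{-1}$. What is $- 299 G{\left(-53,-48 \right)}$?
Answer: $2392$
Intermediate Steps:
$l{\left(n \right)} = -8$ ($l{\left(n \right)} = -9 + 1^{-1} = -9 + 1 = -8$)
$G{\left(a,S \right)} = -8$
$- 299 G{\left(-53,-48 \right)} = \left(-299\right) \left(-8\right) = 2392$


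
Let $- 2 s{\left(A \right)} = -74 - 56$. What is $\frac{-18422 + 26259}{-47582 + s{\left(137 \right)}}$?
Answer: $- \frac{7837}{47517} \approx -0.16493$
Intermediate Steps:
$s{\left(A \right)} = 65$ ($s{\left(A \right)} = - \frac{-74 - 56}{2} = \left(- \frac{1}{2}\right) \left(-130\right) = 65$)
$\frac{-18422 + 26259}{-47582 + s{\left(137 \right)}} = \frac{-18422 + 26259}{-47582 + 65} = \frac{7837}{-47517} = 7837 \left(- \frac{1}{47517}\right) = - \frac{7837}{47517}$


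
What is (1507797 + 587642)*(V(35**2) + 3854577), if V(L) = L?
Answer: 8079597887078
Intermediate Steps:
(1507797 + 587642)*(V(35**2) + 3854577) = (1507797 + 587642)*(35**2 + 3854577) = 2095439*(1225 + 3854577) = 2095439*3855802 = 8079597887078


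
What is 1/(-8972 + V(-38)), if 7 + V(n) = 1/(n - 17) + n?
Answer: -55/495936 ≈ -0.00011090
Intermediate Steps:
V(n) = -7 + n + 1/(-17 + n) (V(n) = -7 + (1/(n - 17) + n) = -7 + (1/(-17 + n) + n) = -7 + (n + 1/(-17 + n)) = -7 + n + 1/(-17 + n))
1/(-8972 + V(-38)) = 1/(-8972 + (120 + (-38)**2 - 24*(-38))/(-17 - 38)) = 1/(-8972 + (120 + 1444 + 912)/(-55)) = 1/(-8972 - 1/55*2476) = 1/(-8972 - 2476/55) = 1/(-495936/55) = -55/495936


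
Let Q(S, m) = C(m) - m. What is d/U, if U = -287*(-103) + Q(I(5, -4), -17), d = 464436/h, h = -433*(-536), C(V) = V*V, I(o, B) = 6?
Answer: 116109/1732943074 ≈ 6.7001e-5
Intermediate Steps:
C(V) = V²
Q(S, m) = m² - m
h = 232088
d = 116109/58022 (d = 464436/232088 = 464436*(1/232088) = 116109/58022 ≈ 2.0011)
U = 29867 (U = -287*(-103) - 17*(-1 - 17) = 29561 - 17*(-18) = 29561 + 306 = 29867)
d/U = (116109/58022)/29867 = (116109/58022)*(1/29867) = 116109/1732943074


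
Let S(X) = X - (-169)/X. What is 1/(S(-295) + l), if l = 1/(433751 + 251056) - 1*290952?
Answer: -202018065/58837271109143 ≈ -3.4335e-6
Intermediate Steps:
l = -199245966263/684807 (l = 1/684807 - 290952 = -199245966263/684807 ≈ -2.9095e+5)
S(X) = X + 169/X
1/(S(-295) + l) = 1/((-295 + 169/(-295)) - 199245966263/684807) = 1/((-295 + 169*(-1/295)) - 199245966263/684807) = 1/((-295 - 169/295) - 199245966263/684807) = 1/(-87194/295 - 199245966263/684807) = 1/(-58837271109143/202018065) = -202018065/58837271109143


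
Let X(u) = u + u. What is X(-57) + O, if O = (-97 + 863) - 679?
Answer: -27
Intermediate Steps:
X(u) = 2*u
O = 87 (O = 766 - 679 = 87)
X(-57) + O = 2*(-57) + 87 = -114 + 87 = -27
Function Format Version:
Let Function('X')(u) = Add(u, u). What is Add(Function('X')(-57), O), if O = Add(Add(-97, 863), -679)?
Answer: -27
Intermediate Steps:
Function('X')(u) = Mul(2, u)
O = 87 (O = Add(766, -679) = 87)
Add(Function('X')(-57), O) = Add(Mul(2, -57), 87) = Add(-114, 87) = -27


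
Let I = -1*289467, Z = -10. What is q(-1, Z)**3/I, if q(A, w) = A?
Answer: 1/289467 ≈ 3.4546e-6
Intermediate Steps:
I = -289467
q(-1, Z)**3/I = (-1)**3/(-289467) = -1*(-1/289467) = 1/289467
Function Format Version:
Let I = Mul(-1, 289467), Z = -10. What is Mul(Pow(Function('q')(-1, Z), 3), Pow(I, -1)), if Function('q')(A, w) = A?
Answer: Rational(1, 289467) ≈ 3.4546e-6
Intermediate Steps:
I = -289467
Mul(Pow(Function('q')(-1, Z), 3), Pow(I, -1)) = Mul(Pow(-1, 3), Pow(-289467, -1)) = Mul(-1, Rational(-1, 289467)) = Rational(1, 289467)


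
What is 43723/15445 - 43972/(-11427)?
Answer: 1178770261/176490015 ≈ 6.6790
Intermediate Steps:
43723/15445 - 43972/(-11427) = 43723*(1/15445) - 43972*(-1/11427) = 43723/15445 + 43972/11427 = 1178770261/176490015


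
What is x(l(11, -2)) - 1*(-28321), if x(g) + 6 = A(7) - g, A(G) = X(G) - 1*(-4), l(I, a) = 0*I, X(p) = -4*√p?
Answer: 28319 - 4*√7 ≈ 28308.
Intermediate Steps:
l(I, a) = 0
A(G) = 4 - 4*√G (A(G) = -4*√G - 1*(-4) = -4*√G + 4 = 4 - 4*√G)
x(g) = -2 - g - 4*√7 (x(g) = -6 + ((4 - 4*√7) - g) = -6 + (4 - g - 4*√7) = -2 - g - 4*√7)
x(l(11, -2)) - 1*(-28321) = (-2 - 1*0 - 4*√7) - 1*(-28321) = (-2 + 0 - 4*√7) + 28321 = (-2 - 4*√7) + 28321 = 28319 - 4*√7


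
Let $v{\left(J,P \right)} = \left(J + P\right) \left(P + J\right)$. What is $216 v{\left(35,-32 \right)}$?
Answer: $1944$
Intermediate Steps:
$v{\left(J,P \right)} = \left(J + P\right)^{2}$ ($v{\left(J,P \right)} = \left(J + P\right) \left(J + P\right) = \left(J + P\right)^{2}$)
$216 v{\left(35,-32 \right)} = 216 \left(35 - 32\right)^{2} = 216 \cdot 3^{2} = 216 \cdot 9 = 1944$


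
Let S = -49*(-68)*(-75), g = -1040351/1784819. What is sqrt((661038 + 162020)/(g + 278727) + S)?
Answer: I*sqrt(15461291148990652817972800619)/248738102531 ≈ 499.9*I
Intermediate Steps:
g = -1040351/1784819 (g = -1040351*1/1784819 = -1040351/1784819 ≈ -0.58289)
S = -249900 (S = 3332*(-75) = -249900)
sqrt((661038 + 162020)/(g + 278727) + S) = sqrt((661038 + 162020)/(-1040351/1784819 + 278727) - 249900) = sqrt(823058/(497476205062/1784819) - 249900) = sqrt(823058*(1784819/497476205062) - 249900) = sqrt(734504778251/248738102531 - 249900) = sqrt(-62158917317718649/248738102531) = I*sqrt(15461291148990652817972800619)/248738102531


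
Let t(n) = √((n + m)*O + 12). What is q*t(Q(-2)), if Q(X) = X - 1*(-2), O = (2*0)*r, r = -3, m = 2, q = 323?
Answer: 646*√3 ≈ 1118.9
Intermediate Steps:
O = 0 (O = (2*0)*(-3) = 0*(-3) = 0)
Q(X) = 2 + X (Q(X) = X + 2 = 2 + X)
t(n) = 2*√3 (t(n) = √((n + 2)*0 + 12) = √((2 + n)*0 + 12) = √(0 + 12) = √12 = 2*√3)
q*t(Q(-2)) = 323*(2*√3) = 646*√3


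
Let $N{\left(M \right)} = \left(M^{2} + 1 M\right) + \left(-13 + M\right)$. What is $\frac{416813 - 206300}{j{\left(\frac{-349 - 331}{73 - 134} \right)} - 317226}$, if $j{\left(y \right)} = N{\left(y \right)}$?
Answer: $- \frac{783318873}{1179900959} \approx -0.66389$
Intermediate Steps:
$N{\left(M \right)} = -13 + M^{2} + 2 M$ ($N{\left(M \right)} = \left(M^{2} + M\right) + \left(-13 + M\right) = \left(M + M^{2}\right) + \left(-13 + M\right) = -13 + M^{2} + 2 M$)
$j{\left(y \right)} = -13 + y^{2} + 2 y$
$\frac{416813 - 206300}{j{\left(\frac{-349 - 331}{73 - 134} \right)} - 317226} = \frac{416813 - 206300}{\left(-13 + \left(\frac{-349 - 331}{73 - 134}\right)^{2} + 2 \frac{-349 - 331}{73 - 134}\right) - 317226} = \frac{210513}{\left(-13 + \left(- \frac{680}{-61}\right)^{2} + 2 \left(- \frac{680}{-61}\right)\right) - 317226} = \frac{210513}{\left(-13 + \left(\left(-680\right) \left(- \frac{1}{61}\right)\right)^{2} + 2 \left(\left(-680\right) \left(- \frac{1}{61}\right)\right)\right) - 317226} = \frac{210513}{\left(-13 + \left(\frac{680}{61}\right)^{2} + 2 \cdot \frac{680}{61}\right) - 317226} = \frac{210513}{\left(-13 + \frac{462400}{3721} + \frac{1360}{61}\right) - 317226} = \frac{210513}{\frac{496987}{3721} - 317226} = \frac{210513}{- \frac{1179900959}{3721}} = 210513 \left(- \frac{3721}{1179900959}\right) = - \frac{783318873}{1179900959}$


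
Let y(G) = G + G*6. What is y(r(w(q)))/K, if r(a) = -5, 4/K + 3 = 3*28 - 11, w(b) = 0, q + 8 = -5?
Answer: -1225/2 ≈ -612.50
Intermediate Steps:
q = -13 (q = -8 - 5 = -13)
K = 2/35 (K = 4/(-3 + (3*28 - 11)) = 4/(-3 + (84 - 11)) = 4/(-3 + 73) = 4/70 = 4*(1/70) = 2/35 ≈ 0.057143)
y(G) = 7*G (y(G) = G + 6*G = 7*G)
y(r(w(q)))/K = (7*(-5))/(2/35) = -35*35/2 = -1225/2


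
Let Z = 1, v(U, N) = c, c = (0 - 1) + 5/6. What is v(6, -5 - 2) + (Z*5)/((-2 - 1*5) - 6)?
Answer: -43/78 ≈ -0.55128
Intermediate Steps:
c = -⅙ (c = -1 + 5*(⅙) = -1 + ⅚ = -⅙ ≈ -0.16667)
v(U, N) = -⅙
v(6, -5 - 2) + (Z*5)/((-2 - 1*5) - 6) = -⅙ + (1*5)/((-2 - 1*5) - 6) = -⅙ + 5/((-2 - 5) - 6) = -⅙ + 5/(-7 - 6) = -⅙ + 5/(-13) = -⅙ + 5*(-1/13) = -⅙ - 5/13 = -43/78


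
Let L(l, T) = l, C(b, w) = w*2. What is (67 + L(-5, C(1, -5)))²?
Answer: 3844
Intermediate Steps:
C(b, w) = 2*w
(67 + L(-5, C(1, -5)))² = (67 - 5)² = 62² = 3844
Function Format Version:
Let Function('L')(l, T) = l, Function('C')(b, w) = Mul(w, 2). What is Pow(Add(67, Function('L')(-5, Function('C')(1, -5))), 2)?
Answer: 3844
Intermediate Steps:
Function('C')(b, w) = Mul(2, w)
Pow(Add(67, Function('L')(-5, Function('C')(1, -5))), 2) = Pow(Add(67, -5), 2) = Pow(62, 2) = 3844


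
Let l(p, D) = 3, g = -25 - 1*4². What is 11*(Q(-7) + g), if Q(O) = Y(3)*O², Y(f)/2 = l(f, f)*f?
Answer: 9251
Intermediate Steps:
g = -41 (g = -25 - 1*16 = -25 - 16 = -41)
Y(f) = 6*f (Y(f) = 2*(3*f) = 6*f)
Q(O) = 18*O² (Q(O) = (6*3)*O² = 18*O²)
11*(Q(-7) + g) = 11*(18*(-7)² - 41) = 11*(18*49 - 41) = 11*(882 - 41) = 11*841 = 9251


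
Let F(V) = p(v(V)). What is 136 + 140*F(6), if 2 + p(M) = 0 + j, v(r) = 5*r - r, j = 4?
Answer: 416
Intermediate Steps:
v(r) = 4*r
p(M) = 2 (p(M) = -2 + (0 + 4) = -2 + 4 = 2)
F(V) = 2
136 + 140*F(6) = 136 + 140*2 = 136 + 280 = 416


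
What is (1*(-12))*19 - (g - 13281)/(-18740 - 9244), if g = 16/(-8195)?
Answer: -52395822451/229328880 ≈ -228.47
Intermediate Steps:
g = -16/8195 (g = 16*(-1/8195) = -16/8195 ≈ -0.0019524)
(1*(-12))*19 - (g - 13281)/(-18740 - 9244) = (1*(-12))*19 - (-16/8195 - 13281)/(-18740 - 9244) = -12*19 - (-108837811)/(8195*(-27984)) = -228 - (-108837811)*(-1)/(8195*27984) = -228 - 1*108837811/229328880 = -228 - 108837811/229328880 = -52395822451/229328880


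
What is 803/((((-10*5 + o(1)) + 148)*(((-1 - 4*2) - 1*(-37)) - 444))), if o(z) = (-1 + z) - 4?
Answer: -803/39104 ≈ -0.020535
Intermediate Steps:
o(z) = -5 + z
803/((((-10*5 + o(1)) + 148)*(((-1 - 4*2) - 1*(-37)) - 444))) = 803/((((-10*5 + (-5 + 1)) + 148)*(((-1 - 4*2) - 1*(-37)) - 444))) = 803/((((-50 - 4) + 148)*(((-1 - 8) + 37) - 444))) = 803/(((-54 + 148)*((-9 + 37) - 444))) = 803/((94*(28 - 444))) = 803/((94*(-416))) = 803/(-39104) = 803*(-1/39104) = -803/39104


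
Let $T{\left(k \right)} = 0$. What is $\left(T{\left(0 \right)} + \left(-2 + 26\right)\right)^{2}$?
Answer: $576$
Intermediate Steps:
$\left(T{\left(0 \right)} + \left(-2 + 26\right)\right)^{2} = \left(0 + \left(-2 + 26\right)\right)^{2} = \left(0 + 24\right)^{2} = 24^{2} = 576$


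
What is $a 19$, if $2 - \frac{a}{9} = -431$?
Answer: $74043$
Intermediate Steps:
$a = 3897$ ($a = 18 - -3879 = 18 + 3879 = 3897$)
$a 19 = 3897 \cdot 19 = 74043$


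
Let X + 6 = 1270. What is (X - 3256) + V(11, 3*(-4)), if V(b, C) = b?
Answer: -1981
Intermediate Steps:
X = 1264 (X = -6 + 1270 = 1264)
(X - 3256) + V(11, 3*(-4)) = (1264 - 3256) + 11 = -1992 + 11 = -1981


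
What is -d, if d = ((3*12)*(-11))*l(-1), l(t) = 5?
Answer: 1980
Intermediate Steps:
d = -1980 (d = ((3*12)*(-11))*5 = (36*(-11))*5 = -396*5 = -1980)
-d = -1*(-1980) = 1980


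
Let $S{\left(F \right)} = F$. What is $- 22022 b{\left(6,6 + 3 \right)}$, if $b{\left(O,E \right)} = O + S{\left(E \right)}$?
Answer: $-330330$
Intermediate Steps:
$b{\left(O,E \right)} = E + O$ ($b{\left(O,E \right)} = O + E = E + O$)
$- 22022 b{\left(6,6 + 3 \right)} = - 22022 \left(\left(6 + 3\right) + 6\right) = - 22022 \left(9 + 6\right) = \left(-22022\right) 15 = -330330$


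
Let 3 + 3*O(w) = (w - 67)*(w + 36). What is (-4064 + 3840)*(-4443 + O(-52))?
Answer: 2559872/3 ≈ 8.5329e+5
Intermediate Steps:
O(w) = -1 + (-67 + w)*(36 + w)/3 (O(w) = -1 + ((w - 67)*(w + 36))/3 = -1 + ((-67 + w)*(36 + w))/3 = -1 + (-67 + w)*(36 + w)/3)
(-4064 + 3840)*(-4443 + O(-52)) = (-4064 + 3840)*(-4443 + (-805 - 31/3*(-52) + (⅓)*(-52)²)) = -224*(-4443 + (-805 + 1612/3 + (⅓)*2704)) = -224*(-4443 + (-805 + 1612/3 + 2704/3)) = -224*(-4443 + 1901/3) = -224*(-11428/3) = 2559872/3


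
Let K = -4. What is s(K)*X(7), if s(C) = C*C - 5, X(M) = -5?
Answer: -55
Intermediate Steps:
s(C) = -5 + C² (s(C) = C² - 5 = -5 + C²)
s(K)*X(7) = (-5 + (-4)²)*(-5) = (-5 + 16)*(-5) = 11*(-5) = -55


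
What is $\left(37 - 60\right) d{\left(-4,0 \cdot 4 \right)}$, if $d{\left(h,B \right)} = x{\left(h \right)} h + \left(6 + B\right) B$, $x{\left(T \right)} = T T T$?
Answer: $-5888$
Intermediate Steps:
$x{\left(T \right)} = T^{3}$ ($x{\left(T \right)} = T^{2} T = T^{3}$)
$d{\left(h,B \right)} = h^{4} + B \left(6 + B\right)$ ($d{\left(h,B \right)} = h^{3} h + \left(6 + B\right) B = h^{4} + B \left(6 + B\right)$)
$\left(37 - 60\right) d{\left(-4,0 \cdot 4 \right)} = \left(37 - 60\right) \left(\left(0 \cdot 4\right)^{2} + \left(-4\right)^{4} + 6 \cdot 0 \cdot 4\right) = - 23 \left(0^{2} + 256 + 6 \cdot 0\right) = - 23 \left(0 + 256 + 0\right) = \left(-23\right) 256 = -5888$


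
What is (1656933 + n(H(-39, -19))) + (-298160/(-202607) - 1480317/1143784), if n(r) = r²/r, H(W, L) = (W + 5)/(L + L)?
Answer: 7295537474323894071/4403034252872 ≈ 1.6569e+6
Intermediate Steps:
H(W, L) = (5 + W)/(2*L) (H(W, L) = (5 + W)/((2*L)) = (5 + W)*(1/(2*L)) = (5 + W)/(2*L))
n(r) = r
(1656933 + n(H(-39, -19))) + (-298160/(-202607) - 1480317/1143784) = (1656933 + (½)*(5 - 39)/(-19)) + (-298160/(-202607) - 1480317/1143784) = (1656933 + (½)*(-1/19)*(-34)) + (-298160*(-1/202607) - 1480317*1/1143784) = (1656933 + 17/19) + (298160/202607 - 1480317/1143784) = 31481744/19 + 41108051021/231738644888 = 7295537474323894071/4403034252872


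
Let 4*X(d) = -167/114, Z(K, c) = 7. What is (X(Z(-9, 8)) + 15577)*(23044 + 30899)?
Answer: 127718054045/152 ≈ 8.4025e+8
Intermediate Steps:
X(d) = -167/456 (X(d) = (-167/114)/4 = (-167*1/114)/4 = (¼)*(-167/114) = -167/456)
(X(Z(-9, 8)) + 15577)*(23044 + 30899) = (-167/456 + 15577)*(23044 + 30899) = (7102945/456)*53943 = 127718054045/152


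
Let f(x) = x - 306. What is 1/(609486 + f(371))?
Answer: 1/609551 ≈ 1.6406e-6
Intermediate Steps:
f(x) = -306 + x
1/(609486 + f(371)) = 1/(609486 + (-306 + 371)) = 1/(609486 + 65) = 1/609551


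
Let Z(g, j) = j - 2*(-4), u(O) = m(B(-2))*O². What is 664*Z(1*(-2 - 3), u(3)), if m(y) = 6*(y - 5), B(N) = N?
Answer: -245680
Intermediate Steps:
m(y) = -30 + 6*y (m(y) = 6*(-5 + y) = -30 + 6*y)
u(O) = -42*O² (u(O) = (-30 + 6*(-2))*O² = (-30 - 12)*O² = -42*O²)
Z(g, j) = 8 + j (Z(g, j) = j + 8 = 8 + j)
664*Z(1*(-2 - 3), u(3)) = 664*(8 - 42*3²) = 664*(8 - 42*9) = 664*(8 - 378) = 664*(-370) = -245680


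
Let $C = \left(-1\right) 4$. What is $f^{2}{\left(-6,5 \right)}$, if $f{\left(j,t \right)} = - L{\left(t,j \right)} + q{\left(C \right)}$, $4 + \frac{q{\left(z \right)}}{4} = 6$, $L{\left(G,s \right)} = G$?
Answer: $9$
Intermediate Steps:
$C = -4$
$q{\left(z \right)} = 8$ ($q{\left(z \right)} = -16 + 4 \cdot 6 = -16 + 24 = 8$)
$f{\left(j,t \right)} = 8 - t$ ($f{\left(j,t \right)} = - t + 8 = 8 - t$)
$f^{2}{\left(-6,5 \right)} = \left(8 - 5\right)^{2} = 3^{2} = 9$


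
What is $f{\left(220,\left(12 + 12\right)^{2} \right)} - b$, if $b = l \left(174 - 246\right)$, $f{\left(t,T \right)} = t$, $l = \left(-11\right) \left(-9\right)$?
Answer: $7348$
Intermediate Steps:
$l = 99$
$b = -7128$ ($b = 99 \left(174 - 246\right) = 99 \left(-72\right) = -7128$)
$f{\left(220,\left(12 + 12\right)^{2} \right)} - b = 220 - -7128 = 220 + 7128 = 7348$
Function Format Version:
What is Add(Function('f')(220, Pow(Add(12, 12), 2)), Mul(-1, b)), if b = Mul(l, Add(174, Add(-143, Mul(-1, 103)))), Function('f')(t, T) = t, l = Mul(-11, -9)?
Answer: 7348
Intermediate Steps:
l = 99
b = -7128 (b = Mul(99, Add(174, Add(-143, Mul(-1, 103)))) = Mul(99, Add(174, Add(-143, -103))) = Mul(99, Add(174, -246)) = Mul(99, -72) = -7128)
Add(Function('f')(220, Pow(Add(12, 12), 2)), Mul(-1, b)) = Add(220, Mul(-1, -7128)) = Add(220, 7128) = 7348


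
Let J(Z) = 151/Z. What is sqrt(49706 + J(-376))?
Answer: sqrt(1756794670)/188 ≈ 222.95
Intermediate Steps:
sqrt(49706 + J(-376)) = sqrt(49706 + 151/(-376)) = sqrt(49706 + 151*(-1/376)) = sqrt(49706 - 151/376) = sqrt(18689305/376) = sqrt(1756794670)/188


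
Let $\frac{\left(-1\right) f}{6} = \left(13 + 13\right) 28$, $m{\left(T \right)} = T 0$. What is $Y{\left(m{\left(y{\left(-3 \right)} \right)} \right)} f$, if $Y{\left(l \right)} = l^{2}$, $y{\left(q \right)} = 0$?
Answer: $0$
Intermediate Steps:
$m{\left(T \right)} = 0$
$f = -4368$ ($f = - 6 \left(13 + 13\right) 28 = - 6 \cdot 26 \cdot 28 = \left(-6\right) 728 = -4368$)
$Y{\left(m{\left(y{\left(-3 \right)} \right)} \right)} f = 0^{2} \left(-4368\right) = 0 \left(-4368\right) = 0$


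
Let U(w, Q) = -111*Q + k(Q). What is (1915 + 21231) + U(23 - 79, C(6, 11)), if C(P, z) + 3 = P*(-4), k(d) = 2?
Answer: 26145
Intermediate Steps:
C(P, z) = -3 - 4*P (C(P, z) = -3 + P*(-4) = -3 - 4*P)
U(w, Q) = 2 - 111*Q (U(w, Q) = -111*Q + 2 = 2 - 111*Q)
(1915 + 21231) + U(23 - 79, C(6, 11)) = (1915 + 21231) + (2 - 111*(-3 - 4*6)) = 23146 + (2 - 111*(-3 - 24)) = 23146 + (2 - 111*(-27)) = 23146 + (2 + 2997) = 23146 + 2999 = 26145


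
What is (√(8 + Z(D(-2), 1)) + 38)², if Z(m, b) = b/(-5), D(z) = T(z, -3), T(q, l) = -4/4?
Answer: (190 + √195)²/25 ≈ 1664.1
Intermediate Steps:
T(q, l) = -1 (T(q, l) = -4*¼ = -1)
D(z) = -1
Z(m, b) = -b/5 (Z(m, b) = b*(-⅕) = -b/5)
(√(8 + Z(D(-2), 1)) + 38)² = (√(8 - ⅕*1) + 38)² = (√(8 - ⅕) + 38)² = (√(39/5) + 38)² = (√195/5 + 38)² = (38 + √195/5)²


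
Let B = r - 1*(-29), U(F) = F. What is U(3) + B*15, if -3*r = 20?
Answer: 338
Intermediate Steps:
r = -20/3 (r = -1/3*20 = -20/3 ≈ -6.6667)
B = 67/3 (B = -20/3 - 1*(-29) = -20/3 + 29 = 67/3 ≈ 22.333)
U(3) + B*15 = 3 + (67/3)*15 = 3 + 335 = 338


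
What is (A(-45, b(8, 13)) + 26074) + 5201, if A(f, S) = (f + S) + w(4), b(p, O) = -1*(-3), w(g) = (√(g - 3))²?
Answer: 31234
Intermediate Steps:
w(g) = -3 + g (w(g) = (√(-3 + g))² = -3 + g)
b(p, O) = 3
A(f, S) = 1 + S + f (A(f, S) = (f + S) + (-3 + 4) = (S + f) + 1 = 1 + S + f)
(A(-45, b(8, 13)) + 26074) + 5201 = ((1 + 3 - 45) + 26074) + 5201 = (-41 + 26074) + 5201 = 26033 + 5201 = 31234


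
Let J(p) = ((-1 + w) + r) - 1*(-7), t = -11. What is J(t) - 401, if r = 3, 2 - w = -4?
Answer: -386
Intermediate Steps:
w = 6 (w = 2 - 1*(-4) = 2 + 4 = 6)
J(p) = 15 (J(p) = ((-1 + 6) + 3) - 1*(-7) = (5 + 3) + 7 = 8 + 7 = 15)
J(t) - 401 = 15 - 401 = -386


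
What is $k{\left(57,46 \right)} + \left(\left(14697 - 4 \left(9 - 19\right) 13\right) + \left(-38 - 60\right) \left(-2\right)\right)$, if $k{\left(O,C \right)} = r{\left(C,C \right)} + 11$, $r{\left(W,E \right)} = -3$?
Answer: $15421$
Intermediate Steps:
$k{\left(O,C \right)} = 8$ ($k{\left(O,C \right)} = -3 + 11 = 8$)
$k{\left(57,46 \right)} + \left(\left(14697 - 4 \left(9 - 19\right) 13\right) + \left(-38 - 60\right) \left(-2\right)\right) = 8 + \left(\left(14697 - 4 \left(9 - 19\right) 13\right) + \left(-38 - 60\right) \left(-2\right)\right) = 8 + \left(\left(14697 - 4 \left(\left(-10\right) 13\right)\right) - -196\right) = 8 + \left(\left(14697 - -520\right) + 196\right) = 8 + \left(\left(14697 + 520\right) + 196\right) = 8 + \left(15217 + 196\right) = 8 + 15413 = 15421$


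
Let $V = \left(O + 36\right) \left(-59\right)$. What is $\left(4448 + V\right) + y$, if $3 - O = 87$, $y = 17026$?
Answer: $24306$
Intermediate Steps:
$O = -84$ ($O = 3 - 87 = -84$)
$V = 2832$ ($V = \left(-84 + 36\right) \left(-59\right) = \left(-48\right) \left(-59\right) = 2832$)
$\left(4448 + V\right) + y = \left(4448 + 2832\right) + 17026 = 7280 + 17026 = 24306$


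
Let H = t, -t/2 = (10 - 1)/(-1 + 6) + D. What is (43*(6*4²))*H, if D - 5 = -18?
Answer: 462336/5 ≈ 92467.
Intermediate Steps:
D = -13 (D = 5 - 18 = -13)
t = 112/5 (t = -2*((10 - 1)/(-1 + 6) - 13) = -2*(9/5 - 13) = -2*(-56/5) = 112/5 ≈ 22.400)
H = 112/5 ≈ 22.400
(43*(6*4²))*H = (43*(6*4²))*(112/5) = (43*(6*16))*(112/5) = (43*96)*(112/5) = 4128*(112/5) = 462336/5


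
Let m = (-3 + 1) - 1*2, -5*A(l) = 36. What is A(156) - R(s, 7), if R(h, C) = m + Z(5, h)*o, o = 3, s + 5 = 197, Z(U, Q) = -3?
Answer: 29/5 ≈ 5.8000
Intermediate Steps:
A(l) = -36/5 (A(l) = -1/5*36 = -36/5)
s = 192 (s = -5 + 197 = 192)
m = -4 (m = -2 - 2 = -4)
R(h, C) = -13 (R(h, C) = -4 - 3*3 = -4 - 9 = -13)
A(156) - R(s, 7) = -36/5 - 1*(-13) = -36/5 + 13 = 29/5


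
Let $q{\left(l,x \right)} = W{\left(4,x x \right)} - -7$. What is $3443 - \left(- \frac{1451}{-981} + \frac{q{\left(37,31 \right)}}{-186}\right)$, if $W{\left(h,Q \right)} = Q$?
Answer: $\frac{104818360}{30411} \approx 3446.7$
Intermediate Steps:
$q{\left(l,x \right)} = 7 + x^{2}$ ($q{\left(l,x \right)} = x x - -7 = x^{2} + 7 = 7 + x^{2}$)
$3443 - \left(- \frac{1451}{-981} + \frac{q{\left(37,31 \right)}}{-186}\right) = 3443 - \left(- \frac{1451}{-981} + \frac{7 + 31^{2}}{-186}\right) = 3443 - \left(\left(-1451\right) \left(- \frac{1}{981}\right) + \left(7 + 961\right) \left(- \frac{1}{186}\right)\right) = 3443 - \left(\frac{1451}{981} + 968 \left(- \frac{1}{186}\right)\right) = 3443 - \left(\frac{1451}{981} - \frac{484}{93}\right) = 3443 - - \frac{113287}{30411} = 3443 + \frac{113287}{30411} = \frac{104818360}{30411}$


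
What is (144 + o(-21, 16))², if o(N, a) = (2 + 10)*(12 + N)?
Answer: 1296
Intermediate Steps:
o(N, a) = 144 + 12*N (o(N, a) = 12*(12 + N) = 144 + 12*N)
(144 + o(-21, 16))² = (144 + (144 + 12*(-21)))² = (144 + (144 - 252))² = (144 - 108)² = 36² = 1296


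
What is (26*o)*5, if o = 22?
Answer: 2860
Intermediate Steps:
(26*o)*5 = (26*22)*5 = 572*5 = 2860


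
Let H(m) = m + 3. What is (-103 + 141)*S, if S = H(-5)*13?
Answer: -988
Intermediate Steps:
H(m) = 3 + m
S = -26 (S = (3 - 5)*13 = -2*13 = -26)
(-103 + 141)*S = (-103 + 141)*(-26) = 38*(-26) = -988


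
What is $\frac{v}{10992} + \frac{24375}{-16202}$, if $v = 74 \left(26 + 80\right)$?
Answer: $- \frac{17605189}{22261548} \approx -0.79083$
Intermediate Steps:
$v = 7844$ ($v = 74 \cdot 106 = 7844$)
$\frac{v}{10992} + \frac{24375}{-16202} = \frac{7844}{10992} + \frac{24375}{-16202} = 7844 \cdot \frac{1}{10992} + 24375 \left(- \frac{1}{16202}\right) = \frac{1961}{2748} - \frac{24375}{16202} = - \frac{17605189}{22261548}$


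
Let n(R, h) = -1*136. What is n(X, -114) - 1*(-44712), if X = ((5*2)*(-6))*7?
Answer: 44576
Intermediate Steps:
X = -420 (X = (10*(-6))*7 = -60*7 = -420)
n(R, h) = -136
n(X, -114) - 1*(-44712) = -136 - 1*(-44712) = -136 + 44712 = 44576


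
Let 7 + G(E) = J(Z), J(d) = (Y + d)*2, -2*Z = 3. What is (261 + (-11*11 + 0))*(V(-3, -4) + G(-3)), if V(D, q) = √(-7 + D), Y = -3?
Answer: -2240 + 140*I*√10 ≈ -2240.0 + 442.72*I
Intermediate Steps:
Z = -3/2 (Z = -½*3 = -3/2 ≈ -1.5000)
J(d) = -6 + 2*d (J(d) = (-3 + d)*2 = -6 + 2*d)
G(E) = -16 (G(E) = -7 + (-6 + 2*(-3/2)) = -7 + (-6 - 3) = -7 - 9 = -16)
(261 + (-11*11 + 0))*(V(-3, -4) + G(-3)) = (261 + (-11*11 + 0))*(√(-7 - 3) - 16) = (261 + (-121 + 0))*(√(-10) - 16) = (261 - 121)*(I*√10 - 16) = 140*(-16 + I*√10) = -2240 + 140*I*√10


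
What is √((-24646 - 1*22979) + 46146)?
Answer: I*√1479 ≈ 38.458*I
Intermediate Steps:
√((-24646 - 1*22979) + 46146) = √((-24646 - 22979) + 46146) = √(-47625 + 46146) = √(-1479) = I*√1479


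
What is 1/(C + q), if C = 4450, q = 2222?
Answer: 1/6672 ≈ 0.00014988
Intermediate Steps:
1/(C + q) = 1/(4450 + 2222) = 1/6672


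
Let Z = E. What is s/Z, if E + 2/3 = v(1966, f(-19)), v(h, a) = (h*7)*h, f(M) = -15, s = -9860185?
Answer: -29580555/81168274 ≈ -0.36443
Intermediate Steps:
v(h, a) = 7*h**2 (v(h, a) = (7*h)*h = 7*h**2)
E = 81168274/3 (E = -2/3 + 7*1966**2 = -2/3 + 7*3865156 = -2/3 + 27056092 = 81168274/3 ≈ 2.7056e+7)
Z = 81168274/3 ≈ 2.7056e+7
s/Z = -9860185/81168274/3 = -9860185*3/81168274 = -29580555/81168274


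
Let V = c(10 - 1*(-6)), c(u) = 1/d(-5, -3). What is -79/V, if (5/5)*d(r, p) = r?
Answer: 395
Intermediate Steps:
d(r, p) = r
c(u) = -1/5 (c(u) = 1/(-5) = -1/5)
V = -1/5 ≈ -0.20000
-79/V = -79/(-1/5) = -79*(-5) = 395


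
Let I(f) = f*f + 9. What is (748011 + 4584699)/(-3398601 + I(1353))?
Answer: -1777570/522661 ≈ -3.4010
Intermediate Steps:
I(f) = 9 + f² (I(f) = f² + 9 = 9 + f²)
(748011 + 4584699)/(-3398601 + I(1353)) = (748011 + 4584699)/(-3398601 + (9 + 1353²)) = 5332710/(-3398601 + (9 + 1830609)) = 5332710/(-3398601 + 1830618) = 5332710/(-1567983) = 5332710*(-1/1567983) = -1777570/522661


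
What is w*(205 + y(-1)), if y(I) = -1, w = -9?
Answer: -1836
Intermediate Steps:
w*(205 + y(-1)) = -9*(205 - 1) = -9*204 = -1836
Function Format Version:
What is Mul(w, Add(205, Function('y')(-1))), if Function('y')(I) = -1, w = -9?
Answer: -1836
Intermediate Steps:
Mul(w, Add(205, Function('y')(-1))) = Mul(-9, Add(205, -1)) = Mul(-9, 204) = -1836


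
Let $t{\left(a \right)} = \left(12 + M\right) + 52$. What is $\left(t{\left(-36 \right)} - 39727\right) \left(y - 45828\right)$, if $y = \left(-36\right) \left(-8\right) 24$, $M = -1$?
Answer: $1543564224$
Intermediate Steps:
$y = 6912$ ($y = 288 \cdot 24 = 6912$)
$t{\left(a \right)} = 63$ ($t{\left(a \right)} = \left(12 - 1\right) + 52 = 11 + 52 = 63$)
$\left(t{\left(-36 \right)} - 39727\right) \left(y - 45828\right) = \left(63 - 39727\right) \left(6912 - 45828\right) = \left(-39664\right) \left(-38916\right) = 1543564224$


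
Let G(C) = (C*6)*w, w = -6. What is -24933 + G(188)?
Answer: -31701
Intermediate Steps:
G(C) = -36*C (G(C) = (C*6)*(-6) = (6*C)*(-6) = -36*C)
-24933 + G(188) = -24933 - 36*188 = -24933 - 6768 = -31701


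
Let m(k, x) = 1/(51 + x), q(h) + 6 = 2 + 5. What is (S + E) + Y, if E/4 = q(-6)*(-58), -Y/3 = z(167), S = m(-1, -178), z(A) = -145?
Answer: 25780/127 ≈ 202.99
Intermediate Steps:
q(h) = 1 (q(h) = -6 + (2 + 5) = -6 + 7 = 1)
S = -1/127 (S = 1/(51 - 178) = 1/(-127) = -1/127 ≈ -0.0078740)
Y = 435 (Y = -3*(-145) = 435)
E = -232 (E = 4*(1*(-58)) = 4*(-58) = -232)
(S + E) + Y = (-1/127 - 232) + 435 = -29465/127 + 435 = 25780/127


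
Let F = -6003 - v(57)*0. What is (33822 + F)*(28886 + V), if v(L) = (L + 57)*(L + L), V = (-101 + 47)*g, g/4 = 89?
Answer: 268787178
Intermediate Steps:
g = 356 (g = 4*89 = 356)
V = -19224 (V = (-101 + 47)*356 = -54*356 = -19224)
v(L) = 2*L*(57 + L) (v(L) = (57 + L)*(2*L) = 2*L*(57 + L))
F = -6003 (F = -6003 - 2*57*(57 + 57)*0 = -6003 - 2*57*114*0 = -6003 - 12996*0 = -6003 - 1*0 = -6003 + 0 = -6003)
(33822 + F)*(28886 + V) = (33822 - 6003)*(28886 - 19224) = 27819*9662 = 268787178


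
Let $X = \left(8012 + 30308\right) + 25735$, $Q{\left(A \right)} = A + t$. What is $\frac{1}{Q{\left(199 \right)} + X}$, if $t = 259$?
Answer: $\frac{1}{64513} \approx 1.5501 \cdot 10^{-5}$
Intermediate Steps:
$Q{\left(A \right)} = 259 + A$ ($Q{\left(A \right)} = A + 259 = 259 + A$)
$X = 64055$ ($X = 38320 + 25735 = 64055$)
$\frac{1}{Q{\left(199 \right)} + X} = \frac{1}{\left(259 + 199\right) + 64055} = \frac{1}{458 + 64055} = \frac{1}{64513}$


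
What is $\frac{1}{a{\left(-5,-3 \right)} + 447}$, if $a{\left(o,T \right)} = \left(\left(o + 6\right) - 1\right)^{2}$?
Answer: $\frac{1}{447} \approx 0.0022371$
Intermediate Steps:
$a{\left(o,T \right)} = \left(5 + o\right)^{2}$ ($a{\left(o,T \right)} = \left(\left(6 + o\right) - 1\right)^{2} = \left(5 + o\right)^{2}$)
$\frac{1}{a{\left(-5,-3 \right)} + 447} = \frac{1}{\left(5 - 5\right)^{2} + 447} = \frac{1}{0^{2} + 447} = \frac{1}{0 + 447} = \frac{1}{447}$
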